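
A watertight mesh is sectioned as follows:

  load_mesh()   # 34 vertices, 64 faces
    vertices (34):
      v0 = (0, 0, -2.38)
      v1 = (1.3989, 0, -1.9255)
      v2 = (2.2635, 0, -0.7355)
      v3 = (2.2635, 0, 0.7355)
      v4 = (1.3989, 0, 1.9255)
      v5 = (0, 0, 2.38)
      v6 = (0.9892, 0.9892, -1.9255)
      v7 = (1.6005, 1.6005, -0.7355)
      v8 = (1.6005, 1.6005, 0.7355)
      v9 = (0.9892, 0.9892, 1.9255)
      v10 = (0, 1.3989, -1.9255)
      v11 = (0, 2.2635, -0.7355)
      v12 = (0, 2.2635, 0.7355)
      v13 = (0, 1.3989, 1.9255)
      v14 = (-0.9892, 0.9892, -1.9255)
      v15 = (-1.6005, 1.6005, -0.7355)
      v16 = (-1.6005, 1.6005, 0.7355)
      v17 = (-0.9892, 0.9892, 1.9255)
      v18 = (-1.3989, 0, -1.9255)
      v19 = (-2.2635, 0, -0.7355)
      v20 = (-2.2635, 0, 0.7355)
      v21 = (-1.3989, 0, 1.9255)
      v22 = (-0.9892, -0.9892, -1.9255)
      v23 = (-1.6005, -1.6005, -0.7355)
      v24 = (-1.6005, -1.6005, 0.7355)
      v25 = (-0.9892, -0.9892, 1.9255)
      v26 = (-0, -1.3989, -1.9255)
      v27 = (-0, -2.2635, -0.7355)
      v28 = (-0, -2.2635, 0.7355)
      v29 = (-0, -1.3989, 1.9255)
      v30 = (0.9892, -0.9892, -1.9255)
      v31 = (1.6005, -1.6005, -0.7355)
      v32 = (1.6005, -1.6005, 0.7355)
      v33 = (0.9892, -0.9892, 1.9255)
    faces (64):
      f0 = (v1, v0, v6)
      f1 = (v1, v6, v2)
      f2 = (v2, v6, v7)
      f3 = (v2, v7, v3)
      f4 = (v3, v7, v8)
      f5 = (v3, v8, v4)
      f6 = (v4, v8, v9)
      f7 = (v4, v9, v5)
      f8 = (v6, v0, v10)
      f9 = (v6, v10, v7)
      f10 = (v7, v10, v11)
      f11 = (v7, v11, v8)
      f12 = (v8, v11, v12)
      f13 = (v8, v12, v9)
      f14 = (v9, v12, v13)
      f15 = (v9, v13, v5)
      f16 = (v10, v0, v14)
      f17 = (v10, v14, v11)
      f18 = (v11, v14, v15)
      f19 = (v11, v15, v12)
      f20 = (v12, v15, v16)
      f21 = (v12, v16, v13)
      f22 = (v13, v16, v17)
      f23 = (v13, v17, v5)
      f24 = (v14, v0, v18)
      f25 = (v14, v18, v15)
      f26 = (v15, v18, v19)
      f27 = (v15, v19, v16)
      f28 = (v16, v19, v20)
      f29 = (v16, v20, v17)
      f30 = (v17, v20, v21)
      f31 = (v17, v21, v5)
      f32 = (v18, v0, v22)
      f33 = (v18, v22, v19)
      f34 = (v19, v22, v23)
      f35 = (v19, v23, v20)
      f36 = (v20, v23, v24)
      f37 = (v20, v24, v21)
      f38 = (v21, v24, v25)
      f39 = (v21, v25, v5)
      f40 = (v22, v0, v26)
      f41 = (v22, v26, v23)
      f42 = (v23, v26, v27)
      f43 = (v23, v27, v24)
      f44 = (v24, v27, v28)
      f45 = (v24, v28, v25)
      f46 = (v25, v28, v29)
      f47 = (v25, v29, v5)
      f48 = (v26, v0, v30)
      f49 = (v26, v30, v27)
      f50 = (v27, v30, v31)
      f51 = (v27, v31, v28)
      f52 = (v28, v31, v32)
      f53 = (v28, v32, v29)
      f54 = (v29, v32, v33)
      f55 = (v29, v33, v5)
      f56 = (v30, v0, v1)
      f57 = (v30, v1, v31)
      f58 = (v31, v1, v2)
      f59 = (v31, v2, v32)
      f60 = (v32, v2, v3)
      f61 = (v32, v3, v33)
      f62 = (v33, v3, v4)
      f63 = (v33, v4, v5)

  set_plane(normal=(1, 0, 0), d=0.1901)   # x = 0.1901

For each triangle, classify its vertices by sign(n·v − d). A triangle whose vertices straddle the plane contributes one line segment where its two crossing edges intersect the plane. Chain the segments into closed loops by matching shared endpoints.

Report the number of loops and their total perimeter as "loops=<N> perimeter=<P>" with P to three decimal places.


Straddling triangles (20 of 64):
  (v1,v0,v6) [+-+] → (0.1901, 0, -2.31824)–(0.1901, 0.1901, -2.29266)  len=0.1918
  (v4,v9,v5) [++-] → (0.1901, 0.1901, 2.29266)–(0.1901, 0, 2.31824)  len=0.1918
  (v6,v0,v10) [+--] → (0.1901, 0.1901, -2.29266)–(0.1901, 1.32017, -1.9255)  len=1.1882
  (v6,v10,v7) [+-+] → (0.1901, 1.32017, -1.9255)–(0.1901, 1.42285, -1.78416)  len=0.1747
  (v7,v10,v11) [+--] → (0.1901, 1.42285, -1.78416)–(0.1901, 2.18475, -0.7355)  len=1.2962
  (v7,v11,v8) [+-+] → (0.1901, 2.18475, -0.7355)–(0.1901, 2.18475, -0.560781)  len=0.1747
  (v8,v11,v12) [+--] → (0.1901, 2.18475, -0.560781)–(0.1901, 2.18475, 0.7355)  len=1.2963
  (v8,v12,v9) [+-+] → (0.1901, 2.18475, 0.7355)–(0.1901, 2.01861, 0.964189)  len=0.2827
  (v9,v12,v13) [+--] → (0.1901, 2.01861, 0.964189)–(0.1901, 1.32017, 1.9255)  len=1.1883
  (v9,v13,v5) [+--] → (0.1901, 1.32017, 1.9255)–(0.1901, 0.1901, 2.29266)  len=1.1882
  (v26,v0,v30) [--+] → (0.1901, -0.1901, -2.29266)–(0.1901, -1.32017, -1.9255)  len=1.1882
  (v26,v30,v27) [-+-] → (0.1901, -1.32017, -1.9255)–(0.1901, -2.01861, -0.964189)  len=1.1883
  (v27,v30,v31) [-++] → (0.1901, -2.01861, -0.964189)–(0.1901, -2.18475, -0.7355)  len=0.2827
  (v27,v31,v28) [-+-] → (0.1901, -2.18475, -0.7355)–(0.1901, -2.18475, 0.560781)  len=1.2963
  (v28,v31,v32) [-++] → (0.1901, -2.18475, 0.560781)–(0.1901, -2.18475, 0.7355)  len=0.1747
  (v28,v32,v29) [-+-] → (0.1901, -2.18475, 0.7355)–(0.1901, -1.42285, 1.78416)  len=1.2962
  (v29,v32,v33) [-++] → (0.1901, -1.42285, 1.78416)–(0.1901, -1.32017, 1.9255)  len=0.1747
  (v29,v33,v5) [-+-] → (0.1901, -1.32017, 1.9255)–(0.1901, -0.1901, 2.29266)  len=1.1882
  (v30,v0,v1) [+-+] → (0.1901, -0.1901, -2.29266)–(0.1901, 0, -2.31824)  len=0.1918
  (v33,v4,v5) [++-] → (0.1901, 0, 2.31824)–(0.1901, -0.1901, 2.29266)  len=0.1918

Chained into 1 loop(s):
  loop 1: 20 segments, perimeter = 14.3458
Total perimeter = 14.346

loops=1 perimeter=14.346


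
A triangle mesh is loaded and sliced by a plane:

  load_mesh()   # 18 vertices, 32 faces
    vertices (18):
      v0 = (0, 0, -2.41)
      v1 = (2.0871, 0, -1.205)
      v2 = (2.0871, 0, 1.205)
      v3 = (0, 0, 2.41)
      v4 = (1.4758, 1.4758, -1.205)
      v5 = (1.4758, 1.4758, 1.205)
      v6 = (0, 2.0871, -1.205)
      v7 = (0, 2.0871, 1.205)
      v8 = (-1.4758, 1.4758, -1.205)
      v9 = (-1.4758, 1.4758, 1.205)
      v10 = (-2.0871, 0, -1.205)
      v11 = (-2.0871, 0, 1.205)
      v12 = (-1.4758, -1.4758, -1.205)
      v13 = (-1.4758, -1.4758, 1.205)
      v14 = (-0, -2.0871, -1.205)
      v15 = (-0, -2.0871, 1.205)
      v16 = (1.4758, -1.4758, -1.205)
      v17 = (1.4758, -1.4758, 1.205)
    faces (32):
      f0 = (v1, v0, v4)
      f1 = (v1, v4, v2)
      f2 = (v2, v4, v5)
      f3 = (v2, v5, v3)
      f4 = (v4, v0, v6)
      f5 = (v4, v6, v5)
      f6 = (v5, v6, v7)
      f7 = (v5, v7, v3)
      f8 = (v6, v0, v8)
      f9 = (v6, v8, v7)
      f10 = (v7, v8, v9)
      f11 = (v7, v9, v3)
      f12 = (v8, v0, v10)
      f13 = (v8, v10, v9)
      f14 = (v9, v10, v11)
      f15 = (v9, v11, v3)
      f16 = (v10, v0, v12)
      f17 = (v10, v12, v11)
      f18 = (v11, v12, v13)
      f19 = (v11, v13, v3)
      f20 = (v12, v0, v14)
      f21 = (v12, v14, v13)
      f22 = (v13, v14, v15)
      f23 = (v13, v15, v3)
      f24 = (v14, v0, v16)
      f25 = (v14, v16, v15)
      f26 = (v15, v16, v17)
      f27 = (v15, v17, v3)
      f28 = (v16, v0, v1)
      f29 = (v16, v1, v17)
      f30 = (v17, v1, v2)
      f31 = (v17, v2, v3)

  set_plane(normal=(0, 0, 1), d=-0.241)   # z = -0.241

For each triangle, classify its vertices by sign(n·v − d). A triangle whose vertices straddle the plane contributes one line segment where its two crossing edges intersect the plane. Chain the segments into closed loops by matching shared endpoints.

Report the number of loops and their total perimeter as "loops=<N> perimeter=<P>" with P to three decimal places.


loops=1 perimeter=12.779

Straddling triangles (16 of 32):
  (v1,v4,v2) [--+] → (1.72032, 0.88548, -0.241)–(2.0871, 0, -0.241)  len=0.9584
  (v2,v4,v5) [+-+] → (1.72032, 0.88548, -0.241)–(1.4758, 1.4758, -0.241)  len=0.6390
  (v4,v6,v5) [--+] → (0.59032, 1.84258, -0.241)–(1.4758, 1.4758, -0.241)  len=0.9584
  (v5,v6,v7) [+-+] → (0.59032, 1.84258, -0.241)–(0, 2.0871, -0.241)  len=0.6390
  (v6,v8,v7) [--+] → (-0.88548, 1.72032, -0.241)–(0, 2.0871, -0.241)  len=0.9584
  (v7,v8,v9) [+-+] → (-0.88548, 1.72032, -0.241)–(-1.4758, 1.4758, -0.241)  len=0.6390
  (v8,v10,v9) [--+] → (-1.84258, 0.59032, -0.241)–(-1.4758, 1.4758, -0.241)  len=0.9584
  (v9,v10,v11) [+-+] → (-1.84258, 0.59032, -0.241)–(-2.0871, 0, -0.241)  len=0.6390
  (v10,v12,v11) [--+] → (-1.72032, -0.88548, -0.241)–(-2.0871, 0, -0.241)  len=0.9584
  (v11,v12,v13) [+-+] → (-1.72032, -0.88548, -0.241)–(-1.4758, -1.4758, -0.241)  len=0.6390
  (v12,v14,v13) [--+] → (-0.59032, -1.84258, -0.241)–(-1.4758, -1.4758, -0.241)  len=0.9584
  (v13,v14,v15) [+-+] → (-0.59032, -1.84258, -0.241)–(0, -2.0871, -0.241)  len=0.6390
  (v14,v16,v15) [--+] → (0.88548, -1.72032, -0.241)–(0, -2.0871, -0.241)  len=0.9584
  (v15,v16,v17) [+-+] → (0.88548, -1.72032, -0.241)–(1.4758, -1.4758, -0.241)  len=0.6390
  (v16,v1,v17) [--+] → (1.84258, -0.59032, -0.241)–(1.4758, -1.4758, -0.241)  len=0.9584
  (v17,v1,v2) [+-+] → (1.84258, -0.59032, -0.241)–(2.0871, 0, -0.241)  len=0.6390

Chained into 1 loop(s):
  loop 1: 16 segments, perimeter = 12.7792
Total perimeter = 12.779


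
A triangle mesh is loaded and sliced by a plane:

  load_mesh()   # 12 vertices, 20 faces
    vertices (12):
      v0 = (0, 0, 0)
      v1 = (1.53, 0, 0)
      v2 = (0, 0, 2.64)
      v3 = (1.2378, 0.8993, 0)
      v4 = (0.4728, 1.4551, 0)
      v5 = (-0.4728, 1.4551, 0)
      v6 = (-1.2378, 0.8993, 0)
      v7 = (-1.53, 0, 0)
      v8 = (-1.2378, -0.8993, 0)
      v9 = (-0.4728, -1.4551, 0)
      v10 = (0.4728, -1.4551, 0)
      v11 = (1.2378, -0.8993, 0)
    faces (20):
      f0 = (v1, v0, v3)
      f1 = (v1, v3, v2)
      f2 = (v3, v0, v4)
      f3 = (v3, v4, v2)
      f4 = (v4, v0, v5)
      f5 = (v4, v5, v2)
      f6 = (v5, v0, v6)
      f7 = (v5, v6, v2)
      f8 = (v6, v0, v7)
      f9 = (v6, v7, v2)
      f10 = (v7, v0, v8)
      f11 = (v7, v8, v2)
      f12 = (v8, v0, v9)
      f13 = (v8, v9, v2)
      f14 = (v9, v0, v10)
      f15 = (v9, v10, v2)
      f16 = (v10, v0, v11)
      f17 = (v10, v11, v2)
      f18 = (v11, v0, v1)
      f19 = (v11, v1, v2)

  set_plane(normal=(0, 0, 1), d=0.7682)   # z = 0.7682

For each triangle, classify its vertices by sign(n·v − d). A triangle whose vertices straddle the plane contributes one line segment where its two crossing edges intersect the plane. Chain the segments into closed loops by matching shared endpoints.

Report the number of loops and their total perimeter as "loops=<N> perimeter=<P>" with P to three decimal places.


loops=1 perimeter=6.704

Straddling triangles (10 of 20):
  (v1,v3,v2) [--+] → (0.877619, 0.637617, 0.7682)–(1.08479, 0, 0.7682)  len=0.6704
  (v3,v4,v2) [--+] → (0.335222, 1.03169, 0.7682)–(0.877619, 0.637617, 0.7682)  len=0.6704
  (v4,v5,v2) [--+] → (-0.335222, 1.03169, 0.7682)–(0.335222, 1.03169, 0.7682)  len=0.6704
  (v5,v6,v2) [--+] → (-0.877619, 0.637617, 0.7682)–(-0.335222, 1.03169, 0.7682)  len=0.6704
  (v6,v7,v2) [--+] → (-1.08479, 0, 0.7682)–(-0.877619, 0.637617, 0.7682)  len=0.6704
  (v7,v8,v2) [--+] → (-0.877619, -0.637617, 0.7682)–(-1.08479, 0, 0.7682)  len=0.6704
  (v8,v9,v2) [--+] → (-0.335222, -1.03169, 0.7682)–(-0.877619, -0.637617, 0.7682)  len=0.6704
  (v9,v10,v2) [--+] → (0.335222, -1.03169, 0.7682)–(-0.335222, -1.03169, 0.7682)  len=0.6704
  (v10,v11,v2) [--+] → (0.877619, -0.637617, 0.7682)–(0.335222, -1.03169, 0.7682)  len=0.6704
  (v11,v1,v2) [--+] → (1.08479, 0, 0.7682)–(0.877619, -0.637617, 0.7682)  len=0.6704

Chained into 1 loop(s):
  loop 1: 10 segments, perimeter = 6.7044
Total perimeter = 6.704


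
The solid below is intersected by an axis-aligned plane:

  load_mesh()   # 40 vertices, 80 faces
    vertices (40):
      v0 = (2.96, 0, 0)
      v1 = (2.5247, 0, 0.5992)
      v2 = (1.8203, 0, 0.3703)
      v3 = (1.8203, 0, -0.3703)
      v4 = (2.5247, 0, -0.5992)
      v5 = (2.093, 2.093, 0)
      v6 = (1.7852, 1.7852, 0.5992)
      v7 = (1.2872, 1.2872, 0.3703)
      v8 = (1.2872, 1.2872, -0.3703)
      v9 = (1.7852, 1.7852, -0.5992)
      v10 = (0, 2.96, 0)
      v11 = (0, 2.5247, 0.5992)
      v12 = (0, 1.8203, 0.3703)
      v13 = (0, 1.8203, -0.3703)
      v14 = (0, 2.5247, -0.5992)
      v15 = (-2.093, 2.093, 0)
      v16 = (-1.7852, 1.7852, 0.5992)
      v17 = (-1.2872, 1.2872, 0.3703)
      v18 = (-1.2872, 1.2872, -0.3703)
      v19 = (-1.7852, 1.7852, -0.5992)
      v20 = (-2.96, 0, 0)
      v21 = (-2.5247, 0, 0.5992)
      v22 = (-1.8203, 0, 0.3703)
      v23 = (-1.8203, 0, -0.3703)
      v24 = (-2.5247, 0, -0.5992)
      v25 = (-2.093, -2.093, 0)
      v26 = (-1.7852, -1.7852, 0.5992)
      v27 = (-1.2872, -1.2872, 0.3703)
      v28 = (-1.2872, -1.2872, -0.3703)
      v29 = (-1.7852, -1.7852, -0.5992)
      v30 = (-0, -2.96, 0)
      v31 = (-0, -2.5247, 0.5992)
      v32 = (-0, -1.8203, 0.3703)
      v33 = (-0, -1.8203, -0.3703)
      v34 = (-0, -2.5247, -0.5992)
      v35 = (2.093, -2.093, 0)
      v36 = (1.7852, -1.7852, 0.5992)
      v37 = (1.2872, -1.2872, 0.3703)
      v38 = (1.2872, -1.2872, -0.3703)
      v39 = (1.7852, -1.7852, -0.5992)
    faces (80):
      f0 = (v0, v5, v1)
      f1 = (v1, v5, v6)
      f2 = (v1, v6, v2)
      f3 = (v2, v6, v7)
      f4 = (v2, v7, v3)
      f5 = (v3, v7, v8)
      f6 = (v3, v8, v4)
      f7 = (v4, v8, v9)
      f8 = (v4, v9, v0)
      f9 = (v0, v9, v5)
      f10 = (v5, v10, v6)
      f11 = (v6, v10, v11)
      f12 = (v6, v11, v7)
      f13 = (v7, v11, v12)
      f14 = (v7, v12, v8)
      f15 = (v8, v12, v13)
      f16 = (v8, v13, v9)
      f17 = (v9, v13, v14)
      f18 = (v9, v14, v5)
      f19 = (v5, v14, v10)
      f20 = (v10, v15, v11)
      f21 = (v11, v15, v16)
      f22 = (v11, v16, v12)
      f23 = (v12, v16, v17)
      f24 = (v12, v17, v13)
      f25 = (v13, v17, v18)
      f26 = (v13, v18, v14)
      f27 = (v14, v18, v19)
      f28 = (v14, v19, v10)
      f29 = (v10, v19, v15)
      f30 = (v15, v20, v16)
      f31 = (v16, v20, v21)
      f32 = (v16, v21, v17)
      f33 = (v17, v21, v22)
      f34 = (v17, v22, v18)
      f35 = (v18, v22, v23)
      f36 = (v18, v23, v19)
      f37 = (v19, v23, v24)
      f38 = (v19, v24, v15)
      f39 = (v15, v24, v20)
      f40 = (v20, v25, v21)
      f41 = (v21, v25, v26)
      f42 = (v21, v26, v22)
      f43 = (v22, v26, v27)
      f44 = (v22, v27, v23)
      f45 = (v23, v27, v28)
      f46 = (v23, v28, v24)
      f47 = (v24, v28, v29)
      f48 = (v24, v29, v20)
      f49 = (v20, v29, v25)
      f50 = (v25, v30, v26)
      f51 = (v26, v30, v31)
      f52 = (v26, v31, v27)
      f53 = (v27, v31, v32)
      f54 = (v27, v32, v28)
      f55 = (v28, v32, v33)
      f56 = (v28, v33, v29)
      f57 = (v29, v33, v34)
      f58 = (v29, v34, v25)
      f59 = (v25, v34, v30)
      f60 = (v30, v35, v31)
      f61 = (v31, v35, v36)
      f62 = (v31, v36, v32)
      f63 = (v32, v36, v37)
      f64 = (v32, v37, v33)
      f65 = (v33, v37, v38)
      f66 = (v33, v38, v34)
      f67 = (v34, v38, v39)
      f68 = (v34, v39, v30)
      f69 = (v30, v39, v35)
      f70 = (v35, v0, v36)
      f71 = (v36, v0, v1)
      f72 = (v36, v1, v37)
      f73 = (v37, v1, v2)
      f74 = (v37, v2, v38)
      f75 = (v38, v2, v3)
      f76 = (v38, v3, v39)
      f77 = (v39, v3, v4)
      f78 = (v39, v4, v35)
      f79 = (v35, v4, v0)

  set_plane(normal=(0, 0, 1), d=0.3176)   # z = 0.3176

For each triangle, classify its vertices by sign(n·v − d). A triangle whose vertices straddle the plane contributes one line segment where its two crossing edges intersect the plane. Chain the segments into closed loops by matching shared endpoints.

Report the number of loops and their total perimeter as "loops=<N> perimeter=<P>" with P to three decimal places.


Straddling triangles (32 of 80):
  (v0,v5,v1) [--+] → (2.32182, 0.983626, 0.3176)–(2.72927, 0, 0.3176)  len=1.0647
  (v1,v5,v6) [+-+] → (2.32182, 0.983626, 0.3176)–(1.92985, 1.92985, 0.3176)  len=1.0242
  (v2,v7,v3) [++-] → (1.32513, 1.1956, 0.3176)–(1.8203, 0, 0.3176)  len=1.2941
  (v3,v7,v8) [-+-] → (1.32513, 1.1956, 0.3176)–(1.2872, 1.2872, 0.3176)  len=0.0991
  (v5,v10,v6) [--+] → (0.946228, 2.33731, 0.3176)–(1.92985, 1.92985, 0.3176)  len=1.0647
  (v6,v10,v11) [+-+] → (0.946228, 2.33731, 0.3176)–(0, 2.72927, 0.3176)  len=1.0242
  (v7,v12,v8) [++-] → (0.0915952, 1.78237, 0.3176)–(1.2872, 1.2872, 0.3176)  len=1.2941
  (v8,v12,v13) [-+-] → (0.0915952, 1.78237, 0.3176)–(0, 1.8203, 0.3176)  len=0.0991
  (v10,v15,v11) [--+] → (-0.983626, 2.32182, 0.3176)–(0, 2.72927, 0.3176)  len=1.0647
  (v11,v15,v16) [+-+] → (-0.983626, 2.32182, 0.3176)–(-1.92985, 1.92985, 0.3176)  len=1.0242
  (v12,v17,v13) [++-] → (-1.1956, 1.32513, 0.3176)–(0, 1.8203, 0.3176)  len=1.2941
  (v13,v17,v18) [-+-] → (-1.1956, 1.32513, 0.3176)–(-1.2872, 1.2872, 0.3176)  len=0.0991
  (v15,v20,v16) [--+] → (-2.33731, 0.946228, 0.3176)–(-1.92985, 1.92985, 0.3176)  len=1.0647
  (v16,v20,v21) [+-+] → (-2.33731, 0.946228, 0.3176)–(-2.72927, 0, 0.3176)  len=1.0242
  (v17,v22,v18) [++-] → (-1.78237, 0.0915952, 0.3176)–(-1.2872, 1.2872, 0.3176)  len=1.2941
  (v18,v22,v23) [-+-] → (-1.78237, 0.0915952, 0.3176)–(-1.8203, 0, 0.3176)  len=0.0991
  (v20,v25,v21) [--+] → (-2.32182, -0.983626, 0.3176)–(-2.72927, 0, 0.3176)  len=1.0647
  (v21,v25,v26) [+-+] → (-2.32182, -0.983626, 0.3176)–(-1.92985, -1.92985, 0.3176)  len=1.0242
  (v22,v27,v23) [++-] → (-1.32513, -1.1956, 0.3176)–(-1.8203, 0, 0.3176)  len=1.2941
  (v23,v27,v28) [-+-] → (-1.32513, -1.1956, 0.3176)–(-1.2872, -1.2872, 0.3176)  len=0.0991
  (v25,v30,v26) [--+] → (-0.946228, -2.33731, 0.3176)–(-1.92985, -1.92985, 0.3176)  len=1.0647
  (v26,v30,v31) [+-+] → (-0.946228, -2.33731, 0.3176)–(0, -2.72927, 0.3176)  len=1.0242
  (v27,v32,v28) [++-] → (-0.0915952, -1.78237, 0.3176)–(-1.2872, -1.2872, 0.3176)  len=1.2941
  (v28,v32,v33) [-+-] → (-0.0915952, -1.78237, 0.3176)–(0, -1.8203, 0.3176)  len=0.0991
  (v30,v35,v31) [--+] → (0.983626, -2.32182, 0.3176)–(0, -2.72927, 0.3176)  len=1.0647
  (v31,v35,v36) [+-+] → (0.983626, -2.32182, 0.3176)–(1.92985, -1.92985, 0.3176)  len=1.0242
  (v32,v37,v33) [++-] → (1.1956, -1.32513, 0.3176)–(0, -1.8203, 0.3176)  len=1.2941
  (v33,v37,v38) [-+-] → (1.1956, -1.32513, 0.3176)–(1.2872, -1.2872, 0.3176)  len=0.0991
  (v35,v0,v36) [--+] → (2.33731, -0.946228, 0.3176)–(1.92985, -1.92985, 0.3176)  len=1.0647
  (v36,v0,v1) [+-+] → (2.33731, -0.946228, 0.3176)–(2.72927, 0, 0.3176)  len=1.0242
  (v37,v2,v38) [++-] → (1.78237, -0.0915952, 0.3176)–(1.2872, -1.2872, 0.3176)  len=1.2941
  (v38,v2,v3) [-+-] → (1.78237, -0.0915952, 0.3176)–(1.8203, 0, 0.3176)  len=0.0991

Chained into 2 loop(s):
  loop 1: 16 segments, perimeter = 16.7110
  loop 2: 16 segments, perimeter = 11.1458
Total perimeter = 27.857

loops=2 perimeter=27.857


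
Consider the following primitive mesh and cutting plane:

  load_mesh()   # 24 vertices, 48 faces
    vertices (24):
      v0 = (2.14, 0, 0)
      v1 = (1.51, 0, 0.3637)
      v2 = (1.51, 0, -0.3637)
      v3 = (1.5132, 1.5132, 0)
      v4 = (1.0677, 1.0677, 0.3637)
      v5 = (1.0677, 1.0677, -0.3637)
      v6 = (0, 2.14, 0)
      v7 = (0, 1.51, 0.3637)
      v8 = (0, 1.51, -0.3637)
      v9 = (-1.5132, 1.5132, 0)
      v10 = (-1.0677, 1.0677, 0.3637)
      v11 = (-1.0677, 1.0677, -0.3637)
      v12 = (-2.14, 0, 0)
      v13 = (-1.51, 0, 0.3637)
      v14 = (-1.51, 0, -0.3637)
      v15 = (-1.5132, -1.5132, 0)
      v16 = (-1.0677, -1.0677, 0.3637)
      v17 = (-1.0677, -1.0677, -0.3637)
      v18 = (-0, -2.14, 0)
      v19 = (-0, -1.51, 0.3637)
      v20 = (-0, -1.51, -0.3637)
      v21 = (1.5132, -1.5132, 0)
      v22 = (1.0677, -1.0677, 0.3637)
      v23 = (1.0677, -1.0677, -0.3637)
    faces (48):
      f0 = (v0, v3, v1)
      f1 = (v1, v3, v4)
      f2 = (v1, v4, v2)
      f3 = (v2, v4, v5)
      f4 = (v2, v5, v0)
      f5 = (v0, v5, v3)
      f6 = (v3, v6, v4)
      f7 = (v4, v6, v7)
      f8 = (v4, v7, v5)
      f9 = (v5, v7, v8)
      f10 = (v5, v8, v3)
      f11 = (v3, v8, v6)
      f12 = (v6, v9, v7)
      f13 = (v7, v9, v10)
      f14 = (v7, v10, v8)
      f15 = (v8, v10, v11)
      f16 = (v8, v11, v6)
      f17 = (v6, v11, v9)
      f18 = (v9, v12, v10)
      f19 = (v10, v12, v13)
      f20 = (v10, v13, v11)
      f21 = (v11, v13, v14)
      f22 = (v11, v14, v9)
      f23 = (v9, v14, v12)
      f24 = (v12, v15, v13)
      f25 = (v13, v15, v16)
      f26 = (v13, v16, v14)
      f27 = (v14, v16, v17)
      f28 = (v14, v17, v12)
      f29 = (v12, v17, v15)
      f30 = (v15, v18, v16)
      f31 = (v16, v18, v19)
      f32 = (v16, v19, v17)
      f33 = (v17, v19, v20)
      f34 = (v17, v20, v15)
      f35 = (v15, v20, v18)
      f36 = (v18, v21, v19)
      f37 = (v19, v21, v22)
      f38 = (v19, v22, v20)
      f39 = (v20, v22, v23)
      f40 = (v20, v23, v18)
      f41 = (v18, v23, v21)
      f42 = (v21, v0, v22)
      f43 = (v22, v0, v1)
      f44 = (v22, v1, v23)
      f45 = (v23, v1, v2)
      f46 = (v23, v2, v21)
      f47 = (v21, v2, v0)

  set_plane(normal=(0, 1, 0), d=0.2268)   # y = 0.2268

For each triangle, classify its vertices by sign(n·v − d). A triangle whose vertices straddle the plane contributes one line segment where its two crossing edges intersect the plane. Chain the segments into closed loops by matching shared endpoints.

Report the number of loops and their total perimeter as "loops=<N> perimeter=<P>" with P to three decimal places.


Straddling triangles (12 of 48):
  (v0,v3,v1) [-+-] → (2.04605, 0.2268, 0)–(1.51048, 0.2268, 0.309188)  len=0.6184
  (v1,v3,v4) [-++] → (1.51048, 0.2268, 0.309188)–(1.41605, 0.2268, 0.3637)  len=0.1090
  (v1,v4,v2) [-+-] → (1.41605, 0.2268, 0.3637)–(1.41605, 0.2268, -0.209186)  len=0.5729
  (v2,v4,v5) [-++] → (1.41605, 0.2268, -0.209186)–(1.41605, 0.2268, -0.3637)  len=0.1545
  (v2,v5,v0) [-+-] → (1.41605, 0.2268, -0.3637)–(1.91222, 0.2268, -0.0772569)  len=0.5729
  (v0,v5,v3) [-++] → (1.91222, 0.2268, -0.0772569)–(2.04605, 0.2268, 0)  len=0.1545
  (v9,v12,v10) [+-+] → (-2.04605, 0.2268, 0)–(-1.91222, 0.2268, 0.0772569)  len=0.1545
  (v10,v12,v13) [+--] → (-1.91222, 0.2268, 0.0772569)–(-1.41605, 0.2268, 0.3637)  len=0.5729
  (v10,v13,v11) [+-+] → (-1.41605, 0.2268, 0.3637)–(-1.41605, 0.2268, 0.209186)  len=0.1545
  (v11,v13,v14) [+--] → (-1.41605, 0.2268, 0.209186)–(-1.41605, 0.2268, -0.3637)  len=0.5729
  (v11,v14,v9) [+-+] → (-1.41605, 0.2268, -0.3637)–(-1.51048, 0.2268, -0.309188)  len=0.1090
  (v9,v14,v12) [+--] → (-1.51048, 0.2268, -0.309188)–(-2.04605, 0.2268, 0)  len=0.6184

Chained into 2 loop(s):
  loop 1: 6 segments, perimeter = 2.1823
  loop 2: 6 segments, perimeter = 2.1823
Total perimeter = 4.365

loops=2 perimeter=4.365


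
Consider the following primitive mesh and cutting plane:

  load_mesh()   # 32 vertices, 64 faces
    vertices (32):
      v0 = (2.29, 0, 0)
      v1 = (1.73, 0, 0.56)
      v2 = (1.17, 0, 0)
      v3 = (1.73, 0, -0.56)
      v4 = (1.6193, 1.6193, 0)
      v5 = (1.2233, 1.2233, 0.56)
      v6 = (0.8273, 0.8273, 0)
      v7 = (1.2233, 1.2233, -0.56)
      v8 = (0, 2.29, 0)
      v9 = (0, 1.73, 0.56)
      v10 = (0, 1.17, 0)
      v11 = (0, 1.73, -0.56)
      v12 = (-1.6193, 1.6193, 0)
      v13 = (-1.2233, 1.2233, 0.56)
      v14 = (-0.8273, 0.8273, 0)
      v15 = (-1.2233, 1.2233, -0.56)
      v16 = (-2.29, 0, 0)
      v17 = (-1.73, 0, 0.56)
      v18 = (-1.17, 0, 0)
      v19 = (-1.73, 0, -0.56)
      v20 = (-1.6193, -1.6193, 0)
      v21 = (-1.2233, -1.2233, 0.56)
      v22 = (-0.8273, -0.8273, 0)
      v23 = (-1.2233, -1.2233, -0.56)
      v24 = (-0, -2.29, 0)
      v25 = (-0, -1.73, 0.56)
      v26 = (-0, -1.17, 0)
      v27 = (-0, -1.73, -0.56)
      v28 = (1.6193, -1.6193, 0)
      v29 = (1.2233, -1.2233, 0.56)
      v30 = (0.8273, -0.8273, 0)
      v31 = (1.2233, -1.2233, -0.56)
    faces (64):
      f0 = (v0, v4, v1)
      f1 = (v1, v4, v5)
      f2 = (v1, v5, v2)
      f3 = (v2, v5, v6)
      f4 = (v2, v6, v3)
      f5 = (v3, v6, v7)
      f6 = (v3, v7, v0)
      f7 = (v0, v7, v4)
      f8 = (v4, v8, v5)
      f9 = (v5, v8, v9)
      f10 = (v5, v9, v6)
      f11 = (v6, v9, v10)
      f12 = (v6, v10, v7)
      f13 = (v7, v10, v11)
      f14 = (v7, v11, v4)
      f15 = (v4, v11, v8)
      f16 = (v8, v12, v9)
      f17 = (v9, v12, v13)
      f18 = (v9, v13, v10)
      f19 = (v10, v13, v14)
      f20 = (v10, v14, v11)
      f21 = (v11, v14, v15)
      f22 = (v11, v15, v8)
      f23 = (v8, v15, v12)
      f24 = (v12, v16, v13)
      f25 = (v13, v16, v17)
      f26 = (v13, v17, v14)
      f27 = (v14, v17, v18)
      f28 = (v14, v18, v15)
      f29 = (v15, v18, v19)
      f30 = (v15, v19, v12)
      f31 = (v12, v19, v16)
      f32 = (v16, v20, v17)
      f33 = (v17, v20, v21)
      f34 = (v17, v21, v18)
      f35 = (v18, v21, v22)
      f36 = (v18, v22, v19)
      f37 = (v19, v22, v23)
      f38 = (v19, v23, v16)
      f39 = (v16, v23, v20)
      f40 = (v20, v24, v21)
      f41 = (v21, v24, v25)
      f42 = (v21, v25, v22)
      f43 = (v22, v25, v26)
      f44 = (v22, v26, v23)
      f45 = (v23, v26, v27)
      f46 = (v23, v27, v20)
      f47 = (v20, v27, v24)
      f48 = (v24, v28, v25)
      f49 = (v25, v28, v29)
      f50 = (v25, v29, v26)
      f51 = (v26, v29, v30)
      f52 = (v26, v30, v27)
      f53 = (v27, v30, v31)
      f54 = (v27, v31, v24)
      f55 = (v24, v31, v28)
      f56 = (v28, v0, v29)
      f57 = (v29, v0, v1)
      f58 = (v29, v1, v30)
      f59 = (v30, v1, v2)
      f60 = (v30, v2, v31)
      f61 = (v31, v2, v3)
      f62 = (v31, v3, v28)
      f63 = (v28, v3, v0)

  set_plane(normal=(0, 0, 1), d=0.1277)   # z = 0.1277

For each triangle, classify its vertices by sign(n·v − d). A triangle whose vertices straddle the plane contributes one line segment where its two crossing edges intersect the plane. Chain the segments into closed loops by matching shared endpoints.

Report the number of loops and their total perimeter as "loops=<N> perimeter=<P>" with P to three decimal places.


Straddling triangles (32 of 64):
  (v0,v4,v1) [--+] → (1.64454, 1.25004, 0.1277)–(2.1623, 0, 0.1277)  len=1.3530
  (v1,v4,v5) [+-+] → (1.64454, 1.25004, 0.1277)–(1.529, 1.529, 0.1277)  len=0.3019
  (v1,v5,v2) [++-] → (1.18215, 0.278956, 0.1277)–(1.2977, 0, 0.1277)  len=0.3019
  (v2,v5,v6) [-+-] → (1.18215, 0.278956, 0.1277)–(0.917602, 0.917602, 0.1277)  len=0.6913
  (v4,v8,v5) [--+] → (0.278956, 2.04675, 0.1277)–(1.529, 1.529, 0.1277)  len=1.3530
  (v5,v8,v9) [+-+] → (0.278956, 2.04675, 0.1277)–(0, 2.1623, 0.1277)  len=0.3019
  (v5,v9,v6) [++-] → (0.638646, 1.03315, 0.1277)–(0.917602, 0.917602, 0.1277)  len=0.3019
  (v6,v9,v10) [-+-] → (0.638646, 1.03315, 0.1277)–(0, 1.2977, 0.1277)  len=0.6913
  (v8,v12,v9) [--+] → (-1.25004, 1.64454, 0.1277)–(0, 2.1623, 0.1277)  len=1.3530
  (v9,v12,v13) [+-+] → (-1.25004, 1.64454, 0.1277)–(-1.529, 1.529, 0.1277)  len=0.3019
  (v9,v13,v10) [++-] → (-0.278956, 1.18215, 0.1277)–(0, 1.2977, 0.1277)  len=0.3019
  (v10,v13,v14) [-+-] → (-0.278956, 1.18215, 0.1277)–(-0.917602, 0.917602, 0.1277)  len=0.6913
  (v12,v16,v13) [--+] → (-2.04675, 0.278956, 0.1277)–(-1.529, 1.529, 0.1277)  len=1.3530
  (v13,v16,v17) [+-+] → (-2.04675, 0.278956, 0.1277)–(-2.1623, 0, 0.1277)  len=0.3019
  (v13,v17,v14) [++-] → (-1.03315, 0.638646, 0.1277)–(-0.917602, 0.917602, 0.1277)  len=0.3019
  (v14,v17,v18) [-+-] → (-1.03315, 0.638646, 0.1277)–(-1.2977, 0, 0.1277)  len=0.6913
  (v16,v20,v17) [--+] → (-1.64454, -1.25004, 0.1277)–(-2.1623, 0, 0.1277)  len=1.3530
  (v17,v20,v21) [+-+] → (-1.64454, -1.25004, 0.1277)–(-1.529, -1.529, 0.1277)  len=0.3019
  (v17,v21,v18) [++-] → (-1.18215, -0.278956, 0.1277)–(-1.2977, 0, 0.1277)  len=0.3019
  (v18,v21,v22) [-+-] → (-1.18215, -0.278956, 0.1277)–(-0.917602, -0.917602, 0.1277)  len=0.6913
  (v20,v24,v21) [--+] → (-0.278956, -2.04675, 0.1277)–(-1.529, -1.529, 0.1277)  len=1.3530
  (v21,v24,v25) [+-+] → (-0.278956, -2.04675, 0.1277)–(0, -2.1623, 0.1277)  len=0.3019
  (v21,v25,v22) [++-] → (-0.638646, -1.03315, 0.1277)–(-0.917602, -0.917602, 0.1277)  len=0.3019
  (v22,v25,v26) [-+-] → (-0.638646, -1.03315, 0.1277)–(0, -1.2977, 0.1277)  len=0.6913
  (v24,v28,v25) [--+] → (1.25004, -1.64454, 0.1277)–(0, -2.1623, 0.1277)  len=1.3530
  (v25,v28,v29) [+-+] → (1.25004, -1.64454, 0.1277)–(1.529, -1.529, 0.1277)  len=0.3019
  (v25,v29,v26) [++-] → (0.278956, -1.18215, 0.1277)–(0, -1.2977, 0.1277)  len=0.3019
  (v26,v29,v30) [-+-] → (0.278956, -1.18215, 0.1277)–(0.917602, -0.917602, 0.1277)  len=0.6913
  (v28,v0,v29) [--+] → (2.04675, -0.278956, 0.1277)–(1.529, -1.529, 0.1277)  len=1.3530
  (v29,v0,v1) [+-+] → (2.04675, -0.278956, 0.1277)–(2.1623, 0, 0.1277)  len=0.3019
  (v29,v1,v30) [++-] → (1.03315, -0.638646, 0.1277)–(0.917602, -0.917602, 0.1277)  len=0.3019
  (v30,v1,v2) [-+-] → (1.03315, -0.638646, 0.1277)–(1.2977, 0, 0.1277)  len=0.6913

Chained into 2 loop(s):
  loop 1: 16 segments, perimeter = 13.2397
  loop 2: 16 segments, perimeter = 7.9457
Total perimeter = 21.185

loops=2 perimeter=21.185


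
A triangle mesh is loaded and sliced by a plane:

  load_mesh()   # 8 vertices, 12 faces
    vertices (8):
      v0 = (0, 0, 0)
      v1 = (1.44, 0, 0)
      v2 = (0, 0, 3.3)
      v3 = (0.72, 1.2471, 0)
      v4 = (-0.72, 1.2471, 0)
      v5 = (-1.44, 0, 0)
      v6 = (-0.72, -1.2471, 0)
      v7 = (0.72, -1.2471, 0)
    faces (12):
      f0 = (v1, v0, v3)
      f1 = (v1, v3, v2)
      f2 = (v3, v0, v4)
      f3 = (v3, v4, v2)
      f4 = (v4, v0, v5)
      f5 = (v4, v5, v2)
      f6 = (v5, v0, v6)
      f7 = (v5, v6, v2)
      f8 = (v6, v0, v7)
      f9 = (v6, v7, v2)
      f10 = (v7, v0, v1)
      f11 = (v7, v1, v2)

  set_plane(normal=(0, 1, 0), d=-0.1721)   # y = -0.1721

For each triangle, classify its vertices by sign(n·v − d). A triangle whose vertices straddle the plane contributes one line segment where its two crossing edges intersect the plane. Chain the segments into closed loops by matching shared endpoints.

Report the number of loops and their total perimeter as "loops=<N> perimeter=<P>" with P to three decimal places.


Straddling triangles (6 of 12):
  (v5,v0,v6) [++-] → (-0.0993601, -0.1721, 0)–(-1.34064, -0.1721, 0)  len=1.2413
  (v5,v6,v2) [+-+] → (-1.34064, -0.1721, 0)–(-0.0993601, -0.1721, 2.8446)  len=3.1036
  (v6,v0,v7) [-+-] → (-0.0993601, -0.1721, 0)–(0.0993601, -0.1721, 0)  len=0.1987
  (v6,v7,v2) [--+] → (0.0993601, -0.1721, 2.8446)–(-0.0993601, -0.1721, 2.8446)  len=0.1987
  (v7,v0,v1) [-++] → (0.0993601, -0.1721, 0)–(1.34064, -0.1721, 0)  len=1.2413
  (v7,v1,v2) [-++] → (1.34064, -0.1721, 0)–(0.0993601, -0.1721, 2.8446)  len=3.1036

Chained into 1 loop(s):
  loop 1: 6 segments, perimeter = 9.0873
Total perimeter = 9.087

loops=1 perimeter=9.087


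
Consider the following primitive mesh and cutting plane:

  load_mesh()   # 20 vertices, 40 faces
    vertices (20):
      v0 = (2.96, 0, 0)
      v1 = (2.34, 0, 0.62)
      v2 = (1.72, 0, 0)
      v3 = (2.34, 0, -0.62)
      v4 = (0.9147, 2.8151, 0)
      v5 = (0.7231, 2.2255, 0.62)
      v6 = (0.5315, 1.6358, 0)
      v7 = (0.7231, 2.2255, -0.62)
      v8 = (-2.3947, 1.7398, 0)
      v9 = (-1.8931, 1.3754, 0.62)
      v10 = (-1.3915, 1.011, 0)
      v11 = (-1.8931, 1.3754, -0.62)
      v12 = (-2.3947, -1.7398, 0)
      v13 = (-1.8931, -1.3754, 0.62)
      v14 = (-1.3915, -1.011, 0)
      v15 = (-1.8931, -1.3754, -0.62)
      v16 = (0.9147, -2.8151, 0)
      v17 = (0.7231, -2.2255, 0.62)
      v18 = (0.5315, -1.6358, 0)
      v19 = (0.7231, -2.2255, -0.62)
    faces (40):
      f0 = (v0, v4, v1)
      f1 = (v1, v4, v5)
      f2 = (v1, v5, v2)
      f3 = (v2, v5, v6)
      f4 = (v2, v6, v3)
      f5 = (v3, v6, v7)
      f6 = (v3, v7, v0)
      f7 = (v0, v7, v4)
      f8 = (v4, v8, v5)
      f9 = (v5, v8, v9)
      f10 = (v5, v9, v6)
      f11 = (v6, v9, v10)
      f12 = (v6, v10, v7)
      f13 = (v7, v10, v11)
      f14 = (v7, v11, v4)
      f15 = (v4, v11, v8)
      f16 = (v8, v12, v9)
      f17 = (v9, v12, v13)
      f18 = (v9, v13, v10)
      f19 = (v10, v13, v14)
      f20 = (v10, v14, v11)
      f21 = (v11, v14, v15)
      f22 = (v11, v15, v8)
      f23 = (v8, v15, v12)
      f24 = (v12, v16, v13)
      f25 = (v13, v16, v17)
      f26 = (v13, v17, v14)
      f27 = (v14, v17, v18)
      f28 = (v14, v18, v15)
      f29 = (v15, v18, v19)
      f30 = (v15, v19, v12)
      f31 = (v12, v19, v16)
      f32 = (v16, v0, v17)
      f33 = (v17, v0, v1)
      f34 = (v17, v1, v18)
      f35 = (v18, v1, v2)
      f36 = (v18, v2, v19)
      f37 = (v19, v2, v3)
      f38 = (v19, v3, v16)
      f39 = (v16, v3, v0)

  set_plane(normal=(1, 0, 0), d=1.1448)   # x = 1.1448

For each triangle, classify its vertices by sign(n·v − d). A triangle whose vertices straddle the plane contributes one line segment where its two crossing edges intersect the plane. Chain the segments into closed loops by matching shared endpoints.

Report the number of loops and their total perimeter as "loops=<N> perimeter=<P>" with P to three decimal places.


loops=2 perimeter=8.438

Straddling triangles (16 of 40):
  (v0,v4,v1) [+-+] → (1.1448, 2.4984, 0)–(1.1448, 2.36063, 0.100093)  len=0.1703
  (v1,v4,v5) [+--] → (1.1448, 2.36063, 0.100093)–(1.1448, 1.64507, 0.62)  len=0.8845
  (v1,v5,v2) [+-+] → (1.1448, 1.64507, 0.62)–(1.1448, 1.28409, 0.357733)  len=0.4462
  (v2,v5,v6) [+--] → (1.1448, 1.28409, 0.357733)–(1.1448, 0.79168, 0)  len=0.6086
  (v2,v6,v3) [+-+] → (1.1448, 0.79168, 0)–(1.1448, 1.08107, -0.210255)  len=0.3577
  (v3,v6,v7) [+--] → (1.1448, 1.08107, -0.210255)–(1.1448, 1.64507, -0.62)  len=0.6971
  (v3,v7,v0) [+-+] → (1.1448, 1.64507, -0.62)–(1.1448, 1.80595, -0.503118)  len=0.1989
  (v0,v7,v4) [+--] → (1.1448, 1.80595, -0.503118)–(1.1448, 2.4984, 0)  len=0.8559
  (v16,v0,v17) [-+-] → (1.1448, -2.4984, 0)–(1.1448, -1.80595, 0.503118)  len=0.8559
  (v17,v0,v1) [-++] → (1.1448, -1.80595, 0.503118)–(1.1448, -1.64507, 0.62)  len=0.1989
  (v17,v1,v18) [-+-] → (1.1448, -1.64507, 0.62)–(1.1448, -1.08107, 0.210255)  len=0.6971
  (v18,v1,v2) [-++] → (1.1448, -1.08107, 0.210255)–(1.1448, -0.79168, 0)  len=0.3577
  (v18,v2,v19) [-+-] → (1.1448, -0.79168, 0)–(1.1448, -1.28409, -0.357733)  len=0.6086
  (v19,v2,v3) [-++] → (1.1448, -1.28409, -0.357733)–(1.1448, -1.64507, -0.62)  len=0.4462
  (v19,v3,v16) [-+-] → (1.1448, -1.64507, -0.62)–(1.1448, -2.36063, -0.100093)  len=0.8845
  (v16,v3,v0) [-++] → (1.1448, -2.36063, -0.100093)–(1.1448, -2.4984, 0)  len=0.1703

Chained into 2 loop(s):
  loop 1: 8 segments, perimeter = 4.2192
  loop 2: 8 segments, perimeter = 4.2192
Total perimeter = 8.438


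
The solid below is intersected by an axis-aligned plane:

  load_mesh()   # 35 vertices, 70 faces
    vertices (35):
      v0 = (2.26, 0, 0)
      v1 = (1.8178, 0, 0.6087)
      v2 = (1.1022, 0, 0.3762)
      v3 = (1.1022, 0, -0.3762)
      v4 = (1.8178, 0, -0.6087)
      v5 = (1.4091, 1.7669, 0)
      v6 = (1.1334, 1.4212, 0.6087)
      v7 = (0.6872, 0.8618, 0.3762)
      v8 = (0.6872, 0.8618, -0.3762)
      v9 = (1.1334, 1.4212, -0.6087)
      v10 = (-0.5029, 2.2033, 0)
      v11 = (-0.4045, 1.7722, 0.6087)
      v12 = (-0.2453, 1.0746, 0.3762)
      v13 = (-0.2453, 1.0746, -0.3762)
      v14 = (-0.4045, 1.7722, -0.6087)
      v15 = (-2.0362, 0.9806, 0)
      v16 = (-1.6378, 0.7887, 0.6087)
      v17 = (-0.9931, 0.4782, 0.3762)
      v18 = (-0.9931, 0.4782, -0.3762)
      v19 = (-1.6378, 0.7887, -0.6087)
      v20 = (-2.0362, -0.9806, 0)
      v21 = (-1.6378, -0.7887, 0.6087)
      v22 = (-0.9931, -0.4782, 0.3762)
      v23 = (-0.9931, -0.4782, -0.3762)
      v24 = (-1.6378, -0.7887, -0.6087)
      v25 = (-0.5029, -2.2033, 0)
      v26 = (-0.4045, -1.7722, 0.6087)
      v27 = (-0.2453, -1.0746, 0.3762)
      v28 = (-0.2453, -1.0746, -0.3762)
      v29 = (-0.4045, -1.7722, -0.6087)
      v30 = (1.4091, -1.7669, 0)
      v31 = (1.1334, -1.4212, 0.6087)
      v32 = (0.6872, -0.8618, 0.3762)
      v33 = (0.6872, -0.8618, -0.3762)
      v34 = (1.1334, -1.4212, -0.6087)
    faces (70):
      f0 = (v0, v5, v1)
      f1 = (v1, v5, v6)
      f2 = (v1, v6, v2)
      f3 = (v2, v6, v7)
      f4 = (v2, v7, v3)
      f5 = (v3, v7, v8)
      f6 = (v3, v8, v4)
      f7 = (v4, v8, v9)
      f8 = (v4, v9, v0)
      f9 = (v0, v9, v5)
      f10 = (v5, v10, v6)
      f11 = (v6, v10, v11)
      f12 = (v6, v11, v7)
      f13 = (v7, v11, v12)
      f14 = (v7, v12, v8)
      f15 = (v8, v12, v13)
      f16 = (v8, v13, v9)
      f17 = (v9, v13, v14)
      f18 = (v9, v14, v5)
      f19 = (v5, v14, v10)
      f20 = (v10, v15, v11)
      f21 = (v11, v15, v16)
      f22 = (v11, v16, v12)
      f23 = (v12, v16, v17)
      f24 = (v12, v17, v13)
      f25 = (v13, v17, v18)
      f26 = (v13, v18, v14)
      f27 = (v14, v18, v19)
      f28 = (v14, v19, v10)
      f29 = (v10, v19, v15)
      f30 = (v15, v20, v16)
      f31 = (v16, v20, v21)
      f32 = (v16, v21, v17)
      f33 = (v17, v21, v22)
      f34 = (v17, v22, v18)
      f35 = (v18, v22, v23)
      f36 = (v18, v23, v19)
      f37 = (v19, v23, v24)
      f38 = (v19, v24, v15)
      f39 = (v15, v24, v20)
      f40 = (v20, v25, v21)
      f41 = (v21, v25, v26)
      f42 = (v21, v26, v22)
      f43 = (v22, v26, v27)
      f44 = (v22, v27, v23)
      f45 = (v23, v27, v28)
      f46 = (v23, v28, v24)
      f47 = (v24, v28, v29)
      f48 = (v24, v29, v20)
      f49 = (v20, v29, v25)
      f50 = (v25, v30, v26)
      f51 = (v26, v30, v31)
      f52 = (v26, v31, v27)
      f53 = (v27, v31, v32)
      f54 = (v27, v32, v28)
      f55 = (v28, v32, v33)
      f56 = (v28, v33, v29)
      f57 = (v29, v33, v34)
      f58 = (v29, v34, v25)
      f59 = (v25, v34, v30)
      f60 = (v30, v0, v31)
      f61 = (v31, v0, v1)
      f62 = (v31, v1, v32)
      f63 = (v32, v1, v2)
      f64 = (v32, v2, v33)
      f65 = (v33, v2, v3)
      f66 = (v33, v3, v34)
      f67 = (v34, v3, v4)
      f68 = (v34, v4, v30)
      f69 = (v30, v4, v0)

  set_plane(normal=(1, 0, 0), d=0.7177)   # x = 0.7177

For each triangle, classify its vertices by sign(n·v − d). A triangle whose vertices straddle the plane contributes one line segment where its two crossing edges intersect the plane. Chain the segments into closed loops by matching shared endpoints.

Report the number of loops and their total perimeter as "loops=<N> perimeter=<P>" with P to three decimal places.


loops=2 perimeter=7.461

Straddling triangles (24 of 70):
  (v2,v6,v7) [++-] → (0.7177, 0.900038, 0.392093)–(0.7177, 0.798463, 0.3762)  len=0.1028
  (v2,v7,v3) [+-+] → (0.7177, 0.798463, 0.3762)–(0.7177, 0.798463, 0.320903)  len=0.0553
  (v3,v7,v8) [+--] → (0.7177, 0.798463, 0.320903)–(0.7177, 0.798463, -0.3762)  len=0.6971
  (v3,v8,v4) [+-+] → (0.7177, 0.798463, -0.3762)–(0.7177, 0.838551, -0.382472)  len=0.0406
  (v4,v8,v9) [+-+] → (0.7177, 0.838551, -0.382472)–(0.7177, 0.900038, -0.392093)  len=0.0622
  (v5,v10,v6) [+-+] → (0.7177, 1.92471, 0)–(0.7177, 1.61989, 0.454061)  len=0.5469
  (v6,v10,v11) [+--] → (0.7177, 1.61989, 0.454061)–(0.7177, 1.51608, 0.6087)  len=0.1863
  (v6,v11,v7) [+--] → (0.7177, 1.51608, 0.6087)–(0.7177, 0.900038, 0.392093)  len=0.6530
  (v8,v13,v9) [--+] → (0.7177, 1.31669, -0.538598)–(0.7177, 0.900038, -0.392093)  len=0.4417
  (v9,v13,v14) [+--] → (0.7177, 1.31669, -0.538598)–(0.7177, 1.51608, -0.6087)  len=0.2113
  (v9,v14,v5) [+-+] → (0.7177, 1.51608, -0.6087)–(0.7177, 1.76892, -0.232055)  len=0.4536
  (v5,v14,v10) [+--] → (0.7177, 1.76892, -0.232055)–(0.7177, 1.92471, 0)  len=0.2795
  (v25,v30,v26) [-+-] → (0.7177, -1.92471, 0)–(0.7177, -1.76892, 0.232055)  len=0.2795
  (v26,v30,v31) [-++] → (0.7177, -1.76892, 0.232055)–(0.7177, -1.51608, 0.6087)  len=0.4536
  (v26,v31,v27) [-+-] → (0.7177, -1.51608, 0.6087)–(0.7177, -1.31669, 0.538598)  len=0.2113
  (v27,v31,v32) [-+-] → (0.7177, -1.31669, 0.538598)–(0.7177, -0.900038, 0.392093)  len=0.4417
  (v29,v33,v34) [--+] → (0.7177, -0.900038, -0.392093)–(0.7177, -1.51608, -0.6087)  len=0.6530
  (v29,v34,v25) [-+-] → (0.7177, -1.51608, -0.6087)–(0.7177, -1.61989, -0.454061)  len=0.1863
  (v25,v34,v30) [-++] → (0.7177, -1.61989, -0.454061)–(0.7177, -1.92471, 0)  len=0.5469
  (v31,v1,v32) [++-] → (0.7177, -0.838551, 0.382472)–(0.7177, -0.900038, 0.392093)  len=0.0622
  (v32,v1,v2) [-++] → (0.7177, -0.838551, 0.382472)–(0.7177, -0.798463, 0.3762)  len=0.0406
  (v32,v2,v33) [-+-] → (0.7177, -0.798463, 0.3762)–(0.7177, -0.798463, -0.320903)  len=0.6971
  (v33,v2,v3) [-++] → (0.7177, -0.798463, -0.320903)–(0.7177, -0.798463, -0.3762)  len=0.0553
  (v33,v3,v34) [-++] → (0.7177, -0.798463, -0.3762)–(0.7177, -0.900038, -0.392093)  len=0.1028

Chained into 2 loop(s):
  loop 1: 12 segments, perimeter = 3.7303
  loop 2: 12 segments, perimeter = 3.7303
Total perimeter = 7.461
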